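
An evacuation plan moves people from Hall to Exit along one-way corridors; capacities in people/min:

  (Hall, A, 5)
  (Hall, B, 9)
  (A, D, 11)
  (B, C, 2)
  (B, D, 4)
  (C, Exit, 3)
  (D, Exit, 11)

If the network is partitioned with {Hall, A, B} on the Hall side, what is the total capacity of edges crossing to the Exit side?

17

Edges leaving {Hall, A, B}: A→D (11), B→C (2), B→D (4).
Cut capacity = 11 + 2 + 4 = 17.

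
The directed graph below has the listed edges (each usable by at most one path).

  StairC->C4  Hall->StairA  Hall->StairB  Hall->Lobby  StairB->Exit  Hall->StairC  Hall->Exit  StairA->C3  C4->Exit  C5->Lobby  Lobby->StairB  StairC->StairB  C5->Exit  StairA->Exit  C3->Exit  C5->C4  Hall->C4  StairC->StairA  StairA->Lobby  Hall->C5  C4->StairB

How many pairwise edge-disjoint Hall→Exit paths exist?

6

Assign every edge capacity 1; by Menger, the answer equals the max flow.
Path Hall→Exit (+1); total 1.
Path Hall→C5→Exit (+1); total 2.
Path Hall→StairA→Exit (+1); total 3.
Path Hall→C4→Exit (+1); total 4.
Path Hall→StairB→Exit (+1); total 5.
Path Hall→StairC→StairA→C3→Exit (+1); total 6.
No residual Hall→Exit path; max flow = 6.
Certifying cut of size 6: {Hall→C4, Hall→C5, Hall→Exit, Hall→StairA, Hall→StairC, StairB→Exit}.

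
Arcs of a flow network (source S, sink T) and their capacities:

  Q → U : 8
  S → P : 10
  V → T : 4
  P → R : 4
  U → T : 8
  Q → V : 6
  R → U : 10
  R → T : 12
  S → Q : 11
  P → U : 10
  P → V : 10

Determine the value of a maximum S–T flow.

Augment S→P→R→T: bottleneck 4, flow now 4.
Augment S→P→U→T: bottleneck 6, flow now 10.
Augment S→Q→U→T: bottleneck 2, flow now 12.
Augment S→Q→V→T: bottleneck 4, flow now 16.
No augmenting path remains; maximum flow = 16.
In the residual graph, reachable from S: {S, P, Q, U, V}.
Min-cut edges: P→R (4), U→T (8), V→T (4); capacity 4 + 8 + 4 = 16.
This cut is saturated, so no flow can exceed 16.

16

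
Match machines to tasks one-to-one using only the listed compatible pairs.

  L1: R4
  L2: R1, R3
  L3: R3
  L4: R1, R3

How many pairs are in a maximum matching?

Unit-capacity flow: source→left, listed edges, right→sink; max matching = max flow.
Augmenting path L1→R4 (+1); matched 1.
Augmenting path L2→R1 (+1); matched 2.
Augmenting path L3→R3 (+1); matched 3.
No augmenting path remains; maximum matching = 3.
König certificate: {L1, R1, R3} is a vertex cover of size 3 (every listed pair touches it), so no matching can be larger.

3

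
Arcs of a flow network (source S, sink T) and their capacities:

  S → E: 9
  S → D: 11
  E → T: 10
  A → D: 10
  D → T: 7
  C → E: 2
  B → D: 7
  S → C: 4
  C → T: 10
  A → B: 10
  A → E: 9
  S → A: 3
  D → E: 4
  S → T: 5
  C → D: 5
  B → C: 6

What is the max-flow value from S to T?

Augment S→T: bottleneck 5, flow now 5.
Augment S→C→T: bottleneck 4, flow now 9.
Augment S→D→T: bottleneck 7, flow now 16.
Augment S→E→T: bottleneck 9, flow now 25.
Augment S→A→E→T: bottleneck 1, flow now 26.
Augment S→A→B→C→T: bottleneck 2, flow now 28.
Augment S→D→E→A→B→C→T: bottleneck 1, flow now 29. (uses reverse residual edge)
No augmenting path remains; maximum flow = 29.
In the residual graph, reachable from S: {S, D, E}.
Min-cut edges: S→A (3), S→C (4), S→T (5), D→T (7), E→T (10); capacity 3 + 4 + 5 + 7 + 10 = 29.
This cut is saturated, so no flow can exceed 29.

29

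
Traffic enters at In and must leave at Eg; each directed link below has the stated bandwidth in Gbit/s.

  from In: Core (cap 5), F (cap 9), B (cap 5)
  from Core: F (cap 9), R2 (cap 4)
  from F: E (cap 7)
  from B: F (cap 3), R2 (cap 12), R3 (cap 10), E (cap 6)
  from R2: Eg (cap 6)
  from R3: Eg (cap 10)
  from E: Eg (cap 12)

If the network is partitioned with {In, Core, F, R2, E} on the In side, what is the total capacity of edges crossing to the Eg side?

Edges leaving {In, Core, F, R2, E}: In→B (5), R2→Eg (6), E→Eg (12).
Cut capacity = 5 + 6 + 12 = 23.

23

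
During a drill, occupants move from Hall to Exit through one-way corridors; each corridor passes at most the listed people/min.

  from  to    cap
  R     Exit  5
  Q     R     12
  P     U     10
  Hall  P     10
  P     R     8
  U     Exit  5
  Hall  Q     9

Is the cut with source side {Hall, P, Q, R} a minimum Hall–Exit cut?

Given cut capacity: 10 + 5 = 15.
Augment Hall→P→R→Exit: bottleneck 5, flow now 5.
Augment Hall→P→U→Exit: bottleneck 5, flow now 10.
No augmenting path remains; maximum flow = 10.
In the residual graph, reachable from Hall: {Hall, P, Q, R, U}.
Min-cut edges: R→Exit (5), U→Exit (5); capacity 5 + 5 = 10.
Cut capacity 15 exceeds the max flow 10, so it is not minimum.

No — its capacity is 15, but the minimum cut has capacity 10.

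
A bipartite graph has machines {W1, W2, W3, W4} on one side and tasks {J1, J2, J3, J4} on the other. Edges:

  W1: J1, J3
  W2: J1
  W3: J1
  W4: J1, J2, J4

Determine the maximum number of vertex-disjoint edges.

Unit-capacity flow: source→left, listed edges, right→sink; max matching = max flow.
Augmenting path W1→J1 (+1); matched 1.
Augmenting path W4→J2 (+1); matched 2.
Augmenting path W2→J1→W1→J3 (+1); matched 3.
No augmenting path remains; maximum matching = 3.
König certificate: {W1, W4, J1} is a vertex cover of size 3 (every listed pair touches it), so no matching can be larger.

3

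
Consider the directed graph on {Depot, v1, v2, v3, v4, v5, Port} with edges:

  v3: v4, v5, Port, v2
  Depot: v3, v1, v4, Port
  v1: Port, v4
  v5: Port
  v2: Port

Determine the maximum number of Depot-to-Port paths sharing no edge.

3

Assign every edge capacity 1; by Menger, the answer equals the max flow.
Path Depot→Port (+1); total 1.
Path Depot→v1→Port (+1); total 2.
Path Depot→v3→Port (+1); total 3.
No residual Depot→Port path; max flow = 3.
Certifying cut of size 3: {Depot→Port, Depot→v1, Depot→v3}.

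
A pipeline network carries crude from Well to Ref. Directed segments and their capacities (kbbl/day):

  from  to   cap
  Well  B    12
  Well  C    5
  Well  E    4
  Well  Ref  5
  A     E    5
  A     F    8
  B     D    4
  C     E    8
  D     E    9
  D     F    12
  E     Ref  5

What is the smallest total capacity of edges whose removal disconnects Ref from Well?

10

Augment Well→Ref: bottleneck 5, flow now 5.
Augment Well→E→Ref: bottleneck 4, flow now 9.
Augment Well→C→E→Ref: bottleneck 1, flow now 10.
No augmenting path remains; maximum flow = 10.
By max-flow min-cut, the minimum cut capacity equals the max flow.
In the residual graph, reachable from Well: {Well, B, C, D, E, F}.
Min-cut edges: Well→Ref (5), E→Ref (5); capacity 5 + 5 = 10.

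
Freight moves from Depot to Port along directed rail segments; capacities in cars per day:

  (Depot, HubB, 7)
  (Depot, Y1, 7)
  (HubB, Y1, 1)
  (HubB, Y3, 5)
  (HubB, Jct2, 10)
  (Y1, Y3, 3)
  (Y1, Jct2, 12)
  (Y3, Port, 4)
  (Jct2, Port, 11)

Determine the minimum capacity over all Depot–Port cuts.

14

Augment Depot→HubB→Y3→Port: bottleneck 4, flow now 4.
Augment Depot→HubB→Jct2→Port: bottleneck 3, flow now 7.
Augment Depot→Y1→Jct2→Port: bottleneck 7, flow now 14.
No augmenting path remains; maximum flow = 14.
By max-flow min-cut, the minimum cut capacity equals the max flow.
In the residual graph, reachable from Depot: {Depot}.
Min-cut edges: Depot→HubB (7), Depot→Y1 (7); capacity 7 + 7 = 14.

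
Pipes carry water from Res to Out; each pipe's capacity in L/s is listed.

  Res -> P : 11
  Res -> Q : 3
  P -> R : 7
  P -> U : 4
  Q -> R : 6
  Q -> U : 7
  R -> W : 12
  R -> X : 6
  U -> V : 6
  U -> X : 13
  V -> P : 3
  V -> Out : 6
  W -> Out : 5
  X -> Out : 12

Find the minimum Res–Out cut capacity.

14

Augment Res→P→R→W→Out: bottleneck 5, flow now 5.
Augment Res→P→R→X→Out: bottleneck 2, flow now 7.
Augment Res→P→U→V→Out: bottleneck 4, flow now 11.
Augment Res→Q→R→X→Out: bottleneck 3, flow now 14.
No augmenting path remains; maximum flow = 14.
By max-flow min-cut, the minimum cut capacity equals the max flow.
In the residual graph, reachable from Res: {Res}.
Min-cut edges: Res→P (11), Res→Q (3); capacity 11 + 3 = 14.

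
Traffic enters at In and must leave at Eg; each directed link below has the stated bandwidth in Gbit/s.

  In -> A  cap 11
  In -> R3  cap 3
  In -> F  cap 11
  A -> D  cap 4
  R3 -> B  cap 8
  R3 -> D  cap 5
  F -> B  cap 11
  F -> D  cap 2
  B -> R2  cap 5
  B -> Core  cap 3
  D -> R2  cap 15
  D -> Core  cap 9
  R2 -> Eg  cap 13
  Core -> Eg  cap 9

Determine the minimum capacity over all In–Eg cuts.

17

Augment In→A→D→R2→Eg: bottleneck 4, flow now 4.
Augment In→R3→B→R2→Eg: bottleneck 3, flow now 7.
Augment In→F→B→R2→Eg: bottleneck 2, flow now 9.
Augment In→F→B→Core→Eg: bottleneck 3, flow now 12.
Augment In→F→D→R2→Eg: bottleneck 2, flow now 14.
Augment In→F→B→R3→D→R2→Eg: bottleneck 2, flow now 16. (uses reverse residual edge)
Augment In→F→B→R3→D→Core→Eg: bottleneck 1, flow now 17. (uses reverse residual edge)
No augmenting path remains; maximum flow = 17.
By max-flow min-cut, the minimum cut capacity equals the max flow.
In the residual graph, reachable from In: {In, A, F, B}.
Min-cut edges: In→R3 (3), A→D (4), F→D (2), B→R2 (5), B→Core (3); capacity 3 + 4 + 2 + 5 + 3 = 17.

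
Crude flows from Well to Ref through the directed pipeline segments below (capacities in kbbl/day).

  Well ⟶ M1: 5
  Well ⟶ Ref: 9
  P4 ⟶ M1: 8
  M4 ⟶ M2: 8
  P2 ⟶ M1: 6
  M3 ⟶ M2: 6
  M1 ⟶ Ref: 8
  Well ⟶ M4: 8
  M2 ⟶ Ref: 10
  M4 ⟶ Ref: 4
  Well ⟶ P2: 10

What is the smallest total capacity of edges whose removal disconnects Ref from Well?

25

Augment Well→Ref: bottleneck 9, flow now 9.
Augment Well→M4→Ref: bottleneck 4, flow now 13.
Augment Well→M1→Ref: bottleneck 5, flow now 18.
Augment Well→M4→M2→Ref: bottleneck 4, flow now 22.
Augment Well→P2→M1→Ref: bottleneck 3, flow now 25.
No augmenting path remains; maximum flow = 25.
By max-flow min-cut, the minimum cut capacity equals the max flow.
In the residual graph, reachable from Well: {Well, P2, M1}.
Min-cut edges: Well→M4 (8), Well→Ref (9), M1→Ref (8); capacity 8 + 9 + 8 = 25.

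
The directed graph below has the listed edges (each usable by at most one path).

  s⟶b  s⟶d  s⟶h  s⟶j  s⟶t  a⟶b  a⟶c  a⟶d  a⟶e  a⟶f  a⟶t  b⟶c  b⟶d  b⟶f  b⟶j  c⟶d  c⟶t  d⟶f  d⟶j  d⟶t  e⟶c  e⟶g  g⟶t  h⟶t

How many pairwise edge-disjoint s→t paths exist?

Assign every edge capacity 1; by Menger, the answer equals the max flow.
Path s→t (+1); total 1.
Path s→d→t (+1); total 2.
Path s→h→t (+1); total 3.
Path s→b→c→t (+1); total 4.
No residual s→t path; max flow = 4.
Certifying cut of size 4: {s→b, s→d, s→h, s→t}.

4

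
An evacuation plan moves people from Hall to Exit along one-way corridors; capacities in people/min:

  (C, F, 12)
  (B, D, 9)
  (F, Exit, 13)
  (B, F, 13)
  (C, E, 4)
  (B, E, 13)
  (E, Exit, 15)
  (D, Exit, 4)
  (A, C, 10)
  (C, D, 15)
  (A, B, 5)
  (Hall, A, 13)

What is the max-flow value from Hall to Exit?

Augment Hall→A→B→D→Exit: bottleneck 4, flow now 4.
Augment Hall→A→B→E→Exit: bottleneck 1, flow now 5.
Augment Hall→A→C→E→Exit: bottleneck 4, flow now 9.
Augment Hall→A→C→F→Exit: bottleneck 4, flow now 13.
No augmenting path remains; maximum flow = 13.
In the residual graph, reachable from Hall: {Hall}.
Min-cut edges: Hall→A (13); capacity 13 = 13.
This cut is saturated, so no flow can exceed 13.

13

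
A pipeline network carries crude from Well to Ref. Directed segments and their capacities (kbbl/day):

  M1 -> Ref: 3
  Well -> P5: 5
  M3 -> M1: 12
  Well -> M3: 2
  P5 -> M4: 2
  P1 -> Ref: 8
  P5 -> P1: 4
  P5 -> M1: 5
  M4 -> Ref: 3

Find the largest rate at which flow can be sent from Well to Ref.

7

Augment Well→M3→M1→Ref: bottleneck 2, flow now 2.
Augment Well→P5→M4→Ref: bottleneck 2, flow now 4.
Augment Well→P5→M1→Ref: bottleneck 1, flow now 5.
Augment Well→P5→P1→Ref: bottleneck 2, flow now 7.
No augmenting path remains; maximum flow = 7.
In the residual graph, reachable from Well: {Well}.
Min-cut edges: Well→M3 (2), Well→P5 (5); capacity 2 + 5 = 7.
This cut is saturated, so no flow can exceed 7.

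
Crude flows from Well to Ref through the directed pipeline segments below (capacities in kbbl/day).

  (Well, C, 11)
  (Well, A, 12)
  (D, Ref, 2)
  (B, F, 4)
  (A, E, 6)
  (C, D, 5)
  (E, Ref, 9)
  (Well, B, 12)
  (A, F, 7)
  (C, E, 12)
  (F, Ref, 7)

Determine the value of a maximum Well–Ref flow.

Augment Well→A→E→Ref: bottleneck 6, flow now 6.
Augment Well→A→F→Ref: bottleneck 6, flow now 12.
Augment Well→B→F→Ref: bottleneck 1, flow now 13.
Augment Well→C→D→Ref: bottleneck 2, flow now 15.
Augment Well→C→E→Ref: bottleneck 3, flow now 18.
No augmenting path remains; maximum flow = 18.
In the residual graph, reachable from Well: {Well, A, B, C, D, E, F}.
Min-cut edges: D→Ref (2), E→Ref (9), F→Ref (7); capacity 2 + 9 + 7 = 18.
This cut is saturated, so no flow can exceed 18.

18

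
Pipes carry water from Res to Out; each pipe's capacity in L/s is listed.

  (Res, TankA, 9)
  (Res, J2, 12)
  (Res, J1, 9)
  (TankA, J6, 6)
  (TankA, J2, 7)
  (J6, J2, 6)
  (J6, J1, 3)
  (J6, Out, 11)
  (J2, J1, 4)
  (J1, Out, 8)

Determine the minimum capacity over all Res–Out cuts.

Augment Res→J1→Out: bottleneck 8, flow now 8.
Augment Res→TankA→J6→Out: bottleneck 6, flow now 14.
No augmenting path remains; maximum flow = 14.
By max-flow min-cut, the minimum cut capacity equals the max flow.
In the residual graph, reachable from Res: {Res, TankA, J2, J1}.
Min-cut edges: TankA→J6 (6), J1→Out (8); capacity 6 + 8 = 14.

14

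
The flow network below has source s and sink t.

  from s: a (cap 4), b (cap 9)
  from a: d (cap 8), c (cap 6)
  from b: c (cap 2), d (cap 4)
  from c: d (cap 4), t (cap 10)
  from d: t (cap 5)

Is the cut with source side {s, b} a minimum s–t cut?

Given cut capacity: 4 + 2 + 4 = 10.
Augment s→a→c→t: bottleneck 4, flow now 4.
Augment s→b→c→t: bottleneck 2, flow now 6.
Augment s→b→d→t: bottleneck 4, flow now 10.
No augmenting path remains; maximum flow = 10.
Cut capacity 10 equals the max flow, so it is a minimum cut.

Yes — it is a minimum cut (capacity 10).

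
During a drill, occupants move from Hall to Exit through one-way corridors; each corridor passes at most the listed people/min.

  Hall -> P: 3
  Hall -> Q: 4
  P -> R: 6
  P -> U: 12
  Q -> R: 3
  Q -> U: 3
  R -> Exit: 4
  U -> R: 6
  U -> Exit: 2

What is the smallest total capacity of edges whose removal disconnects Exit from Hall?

6

Augment Hall→P→R→Exit: bottleneck 3, flow now 3.
Augment Hall→Q→R→Exit: bottleneck 1, flow now 4.
Augment Hall→Q→U→Exit: bottleneck 2, flow now 6.
No augmenting path remains; maximum flow = 6.
By max-flow min-cut, the minimum cut capacity equals the max flow.
In the residual graph, reachable from Hall: {Hall, P, Q, R, U}.
Min-cut edges: R→Exit (4), U→Exit (2); capacity 4 + 2 = 6.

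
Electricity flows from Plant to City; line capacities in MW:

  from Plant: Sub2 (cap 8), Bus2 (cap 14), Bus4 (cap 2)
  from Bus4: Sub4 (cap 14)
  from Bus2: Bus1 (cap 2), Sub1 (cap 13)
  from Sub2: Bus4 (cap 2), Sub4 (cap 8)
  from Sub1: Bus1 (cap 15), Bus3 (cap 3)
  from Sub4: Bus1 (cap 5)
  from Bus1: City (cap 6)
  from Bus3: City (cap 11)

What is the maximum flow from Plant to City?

Augment Plant→Bus2→Bus1→City: bottleneck 2, flow now 2.
Augment Plant→Bus4→Sub4→Bus1→City: bottleneck 2, flow now 4.
Augment Plant→Bus2→Sub1→Bus1→City: bottleneck 2, flow now 6.
Augment Plant→Bus2→Sub1→Bus3→City: bottleneck 3, flow now 9.
No augmenting path remains; maximum flow = 9.
In the residual graph, reachable from Plant: {Plant, Bus4, Bus2, Sub2, Sub1, Sub4, Bus1}.
Min-cut edges: Sub1→Bus3 (3), Bus1→City (6); capacity 3 + 6 = 9.
This cut is saturated, so no flow can exceed 9.

9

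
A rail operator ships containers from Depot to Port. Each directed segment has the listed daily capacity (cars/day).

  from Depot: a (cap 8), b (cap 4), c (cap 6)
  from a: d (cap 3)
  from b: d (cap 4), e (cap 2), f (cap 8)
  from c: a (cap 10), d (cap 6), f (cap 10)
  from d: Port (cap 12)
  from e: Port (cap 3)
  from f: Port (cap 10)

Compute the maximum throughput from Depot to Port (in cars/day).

13

Augment Depot→a→d→Port: bottleneck 3, flow now 3.
Augment Depot→b→d→Port: bottleneck 4, flow now 7.
Augment Depot→c→d→Port: bottleneck 5, flow now 12.
Augment Depot→c→f→Port: bottleneck 1, flow now 13.
No augmenting path remains; maximum flow = 13.
In the residual graph, reachable from Depot: {Depot, a}.
Min-cut edges: Depot→b (4), Depot→c (6), a→d (3); capacity 4 + 6 + 3 = 13.
This cut is saturated, so no flow can exceed 13.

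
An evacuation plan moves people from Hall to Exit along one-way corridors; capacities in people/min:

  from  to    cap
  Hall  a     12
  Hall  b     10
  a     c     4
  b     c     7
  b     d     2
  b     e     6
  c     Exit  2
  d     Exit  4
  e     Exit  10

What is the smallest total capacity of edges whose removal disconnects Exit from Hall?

10

Augment Hall→a→c→Exit: bottleneck 2, flow now 2.
Augment Hall→b→d→Exit: bottleneck 2, flow now 4.
Augment Hall→b→e→Exit: bottleneck 6, flow now 10.
No augmenting path remains; maximum flow = 10.
By max-flow min-cut, the minimum cut capacity equals the max flow.
In the residual graph, reachable from Hall: {Hall, a, b, c}.
Min-cut edges: b→d (2), b→e (6), c→Exit (2); capacity 2 + 6 + 2 = 10.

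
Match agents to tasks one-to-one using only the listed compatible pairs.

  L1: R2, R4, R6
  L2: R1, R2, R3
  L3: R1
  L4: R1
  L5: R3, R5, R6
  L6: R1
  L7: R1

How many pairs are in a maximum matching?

Unit-capacity flow: source→left, listed edges, right→sink; max matching = max flow.
Augmenting path L1→R2 (+1); matched 1.
Augmenting path L2→R1 (+1); matched 2.
Augmenting path L5→R3 (+1); matched 3.
Augmenting path L3→R1→L2→R2→L1→R4 (+1); matched 4.
No augmenting path remains; maximum matching = 4.
König certificate: {L1, L2, L5, R1} is a vertex cover of size 4 (every listed pair touches it), so no matching can be larger.

4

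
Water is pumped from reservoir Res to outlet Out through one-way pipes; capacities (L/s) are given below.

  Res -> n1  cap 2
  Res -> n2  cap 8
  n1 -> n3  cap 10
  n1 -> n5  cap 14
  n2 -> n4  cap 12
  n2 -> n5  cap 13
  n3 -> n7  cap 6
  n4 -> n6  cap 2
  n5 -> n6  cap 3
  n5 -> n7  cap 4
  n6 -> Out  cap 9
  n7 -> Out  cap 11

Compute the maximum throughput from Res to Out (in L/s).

Augment Res→n1→n3→n7→Out: bottleneck 2, flow now 2.
Augment Res→n2→n4→n6→Out: bottleneck 2, flow now 4.
Augment Res→n2→n5→n6→Out: bottleneck 3, flow now 7.
Augment Res→n2→n5→n7→Out: bottleneck 3, flow now 10.
No augmenting path remains; maximum flow = 10.
In the residual graph, reachable from Res: {Res}.
Min-cut edges: Res→n1 (2), Res→n2 (8); capacity 2 + 8 = 10.
This cut is saturated, so no flow can exceed 10.

10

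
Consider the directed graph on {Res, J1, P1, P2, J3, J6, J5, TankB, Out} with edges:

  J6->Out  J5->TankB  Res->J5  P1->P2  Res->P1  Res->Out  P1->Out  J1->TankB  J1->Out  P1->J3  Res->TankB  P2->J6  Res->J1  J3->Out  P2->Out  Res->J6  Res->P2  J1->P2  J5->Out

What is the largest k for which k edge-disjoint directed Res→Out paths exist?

6

Assign every edge capacity 1; by Menger, the answer equals the max flow.
Path Res→Out (+1); total 1.
Path Res→J1→Out (+1); total 2.
Path Res→P1→Out (+1); total 3.
Path Res→P2→Out (+1); total 4.
Path Res→J6→Out (+1); total 5.
Path Res→J5→Out (+1); total 6.
No residual Res→Out path; max flow = 6.
Certifying cut of size 6: {Res→J1, Res→J5, Res→J6, Res→Out, Res→P1, Res→P2}.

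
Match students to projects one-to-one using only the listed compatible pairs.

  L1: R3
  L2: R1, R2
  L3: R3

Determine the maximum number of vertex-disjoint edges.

2

Unit-capacity flow: source→left, listed edges, right→sink; max matching = max flow.
Augmenting path L1→R3 (+1); matched 1.
Augmenting path L2→R1 (+1); matched 2.
No augmenting path remains; maximum matching = 2.
König certificate: {L2, R3} is a vertex cover of size 2 (every listed pair touches it), so no matching can be larger.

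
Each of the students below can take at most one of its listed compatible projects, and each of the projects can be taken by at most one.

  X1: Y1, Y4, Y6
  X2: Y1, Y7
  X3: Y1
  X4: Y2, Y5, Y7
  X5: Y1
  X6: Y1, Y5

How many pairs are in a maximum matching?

5

Unit-capacity flow: source→left, listed edges, right→sink; max matching = max flow.
Augmenting path X1→Y1 (+1); matched 1.
Augmenting path X2→Y7 (+1); matched 2.
Augmenting path X4→Y2 (+1); matched 3.
Augmenting path X6→Y5 (+1); matched 4.
Augmenting path X3→Y1→X1→Y4 (+1); matched 5.
No augmenting path remains; maximum matching = 5.
König certificate: {X1, X2, X4, X6, Y1} is a vertex cover of size 5 (every listed pair touches it), so no matching can be larger.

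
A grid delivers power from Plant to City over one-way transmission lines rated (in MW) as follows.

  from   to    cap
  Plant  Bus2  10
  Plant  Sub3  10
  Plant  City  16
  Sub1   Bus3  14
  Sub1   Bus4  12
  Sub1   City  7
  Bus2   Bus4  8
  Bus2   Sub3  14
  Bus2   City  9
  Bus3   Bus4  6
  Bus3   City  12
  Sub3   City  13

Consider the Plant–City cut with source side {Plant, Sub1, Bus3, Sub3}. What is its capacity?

76

Edges leaving {Plant, Sub1, Bus3, Sub3}: Plant→Bus2 (10), Plant→City (16), Sub1→Bus4 (12), Sub1→City (7), Bus3→Bus4 (6), Bus3→City (12), Sub3→City (13).
Cut capacity = 10 + 16 + 12 + 7 + 6 + 12 + 13 = 76.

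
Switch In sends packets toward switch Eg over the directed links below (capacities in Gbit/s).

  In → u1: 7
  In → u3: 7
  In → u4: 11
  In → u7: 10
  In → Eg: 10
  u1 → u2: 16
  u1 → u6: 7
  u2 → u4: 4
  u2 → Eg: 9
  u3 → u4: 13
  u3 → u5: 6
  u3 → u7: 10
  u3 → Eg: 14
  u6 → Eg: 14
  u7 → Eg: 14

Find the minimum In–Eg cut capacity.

Augment In→Eg: bottleneck 10, flow now 10.
Augment In→u3→Eg: bottleneck 7, flow now 17.
Augment In→u7→Eg: bottleneck 10, flow now 27.
Augment In→u1→u2→Eg: bottleneck 7, flow now 34.
No augmenting path remains; maximum flow = 34.
By max-flow min-cut, the minimum cut capacity equals the max flow.
In the residual graph, reachable from In: {In, u4}.
Min-cut edges: In→u1 (7), In→u3 (7), In→u7 (10), In→Eg (10); capacity 7 + 7 + 10 + 10 = 34.

34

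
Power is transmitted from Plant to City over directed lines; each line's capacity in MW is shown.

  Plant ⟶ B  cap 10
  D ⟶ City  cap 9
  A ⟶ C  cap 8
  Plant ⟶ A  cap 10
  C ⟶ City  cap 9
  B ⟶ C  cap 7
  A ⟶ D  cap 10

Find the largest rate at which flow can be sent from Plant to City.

Augment Plant→A→C→City: bottleneck 8, flow now 8.
Augment Plant→A→D→City: bottleneck 2, flow now 10.
Augment Plant→B→C→City: bottleneck 1, flow now 11.
Augment Plant→B→C→A→D→City: bottleneck 6, flow now 17. (uses reverse residual edge)
No augmenting path remains; maximum flow = 17.
In the residual graph, reachable from Plant: {Plant, B}.
Min-cut edges: Plant→A (10), B→C (7); capacity 10 + 7 = 17.
This cut is saturated, so no flow can exceed 17.

17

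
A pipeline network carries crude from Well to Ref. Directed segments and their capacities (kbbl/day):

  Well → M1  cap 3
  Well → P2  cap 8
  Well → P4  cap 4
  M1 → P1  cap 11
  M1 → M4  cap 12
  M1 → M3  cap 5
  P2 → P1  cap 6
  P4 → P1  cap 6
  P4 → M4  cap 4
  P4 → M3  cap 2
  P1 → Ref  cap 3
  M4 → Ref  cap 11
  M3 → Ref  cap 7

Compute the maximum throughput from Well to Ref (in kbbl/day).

10

Augment Well→M1→P1→Ref: bottleneck 3, flow now 3.
Augment Well→P4→M4→Ref: bottleneck 4, flow now 7.
Augment Well→P2→P1→M1→M4→Ref: bottleneck 3, flow now 10. (uses reverse residual edge)
No augmenting path remains; maximum flow = 10.
In the residual graph, reachable from Well: {Well, P2, P1}.
Min-cut edges: Well→M1 (3), Well→P4 (4), P1→Ref (3); capacity 3 + 4 + 3 = 10.
This cut is saturated, so no flow can exceed 10.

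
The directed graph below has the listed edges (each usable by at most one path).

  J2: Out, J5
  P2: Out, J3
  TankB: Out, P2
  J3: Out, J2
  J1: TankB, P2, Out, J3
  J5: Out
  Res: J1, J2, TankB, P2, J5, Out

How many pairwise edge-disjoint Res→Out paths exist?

6

Assign every edge capacity 1; by Menger, the answer equals the max flow.
Path Res→Out (+1); total 1.
Path Res→J2→Out (+1); total 2.
Path Res→J5→Out (+1); total 3.
Path Res→J1→Out (+1); total 4.
Path Res→TankB→Out (+1); total 5.
Path Res→P2→Out (+1); total 6.
No residual Res→Out path; max flow = 6.
Certifying cut of size 6: {Res→J1, Res→J2, Res→J5, Res→Out, Res→P2, Res→TankB}.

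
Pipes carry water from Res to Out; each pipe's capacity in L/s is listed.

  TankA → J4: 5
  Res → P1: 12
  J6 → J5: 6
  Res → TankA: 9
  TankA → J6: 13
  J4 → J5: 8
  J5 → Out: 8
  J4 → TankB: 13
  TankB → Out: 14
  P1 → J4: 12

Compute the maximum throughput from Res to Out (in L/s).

Augment Res→P1→J4→TankB→Out: bottleneck 12, flow now 12.
Augment Res→TankA→J4→TankB→Out: bottleneck 1, flow now 13.
Augment Res→TankA→J4→J5→Out: bottleneck 4, flow now 17.
Augment Res→TankA→J6→J5→Out: bottleneck 4, flow now 21.
No augmenting path remains; maximum flow = 21.
In the residual graph, reachable from Res: {Res}.
Min-cut edges: Res→P1 (12), Res→TankA (9); capacity 12 + 9 = 21.
This cut is saturated, so no flow can exceed 21.

21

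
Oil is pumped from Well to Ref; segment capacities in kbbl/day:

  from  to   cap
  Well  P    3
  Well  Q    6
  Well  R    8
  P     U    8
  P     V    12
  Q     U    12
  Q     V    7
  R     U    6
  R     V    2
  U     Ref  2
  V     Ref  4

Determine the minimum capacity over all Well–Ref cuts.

6

Augment Well→P→U→Ref: bottleneck 2, flow now 2.
Augment Well→P→V→Ref: bottleneck 1, flow now 3.
Augment Well→Q→V→Ref: bottleneck 3, flow now 6.
No augmenting path remains; maximum flow = 6.
By max-flow min-cut, the minimum cut capacity equals the max flow.
In the residual graph, reachable from Well: {Well, P, Q, R, U, V}.
Min-cut edges: U→Ref (2), V→Ref (4); capacity 2 + 4 = 6.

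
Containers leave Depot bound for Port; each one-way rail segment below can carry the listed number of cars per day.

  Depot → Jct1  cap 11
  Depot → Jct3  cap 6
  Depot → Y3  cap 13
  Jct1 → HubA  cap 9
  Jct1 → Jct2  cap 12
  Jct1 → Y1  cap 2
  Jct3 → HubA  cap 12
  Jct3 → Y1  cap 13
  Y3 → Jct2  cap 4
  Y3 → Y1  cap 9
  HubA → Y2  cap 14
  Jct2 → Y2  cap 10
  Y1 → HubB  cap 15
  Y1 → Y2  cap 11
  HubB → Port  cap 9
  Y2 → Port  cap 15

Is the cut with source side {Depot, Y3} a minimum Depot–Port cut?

No — its capacity is 30, but the minimum cut has capacity 24.

Given cut capacity: 11 + 6 + 4 + 9 = 30.
Augment Depot→Jct1→HubA→Y2→Port: bottleneck 9, flow now 9.
Augment Depot→Jct1→Jct2→Y2→Port: bottleneck 2, flow now 11.
Augment Depot→Jct3→HubA→Y2→Port: bottleneck 4, flow now 15.
Augment Depot→Jct3→Y1→HubB→Port: bottleneck 2, flow now 17.
Augment Depot→Y3→Y1→HubB→Port: bottleneck 7, flow now 24.
No augmenting path remains; maximum flow = 24.
In the residual graph, reachable from Depot: {Depot, Jct1, Jct3, Y3, HubA, Jct2, Y1, HubB, Y2}.
Min-cut edges: HubB→Port (9), Y2→Port (15); capacity 9 + 15 = 24.
Cut capacity 30 exceeds the max flow 24, so it is not minimum.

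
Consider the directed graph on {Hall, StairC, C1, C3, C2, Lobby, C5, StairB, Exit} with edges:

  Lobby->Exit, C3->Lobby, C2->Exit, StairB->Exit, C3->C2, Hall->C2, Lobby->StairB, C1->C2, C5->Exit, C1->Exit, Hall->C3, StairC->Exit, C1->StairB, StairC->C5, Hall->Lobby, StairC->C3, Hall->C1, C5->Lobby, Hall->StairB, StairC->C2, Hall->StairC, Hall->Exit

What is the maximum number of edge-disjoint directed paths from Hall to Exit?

Assign every edge capacity 1; by Menger, the answer equals the max flow.
Path Hall→Exit (+1); total 1.
Path Hall→StairC→Exit (+1); total 2.
Path Hall→C1→Exit (+1); total 3.
Path Hall→C2→Exit (+1); total 4.
Path Hall→Lobby→Exit (+1); total 5.
Path Hall→StairB→Exit (+1); total 6.
No residual Hall→Exit path; max flow = 6.
Certifying cut of size 6: {C2→Exit, Hall→C1, Hall→Exit, Hall→StairC, Lobby→Exit, StairB→Exit}.

6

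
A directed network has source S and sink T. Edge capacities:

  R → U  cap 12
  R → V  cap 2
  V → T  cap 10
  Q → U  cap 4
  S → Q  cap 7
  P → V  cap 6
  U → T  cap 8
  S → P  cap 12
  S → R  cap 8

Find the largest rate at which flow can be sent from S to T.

Augment S→P→V→T: bottleneck 6, flow now 6.
Augment S→Q→U→T: bottleneck 4, flow now 10.
Augment S→R→U→T: bottleneck 4, flow now 14.
Augment S→R→V→T: bottleneck 2, flow now 16.
No augmenting path remains; maximum flow = 16.
In the residual graph, reachable from S: {S, P, Q, R, U}.
Min-cut edges: P→V (6), R→V (2), U→T (8); capacity 6 + 2 + 8 = 16.
This cut is saturated, so no flow can exceed 16.

16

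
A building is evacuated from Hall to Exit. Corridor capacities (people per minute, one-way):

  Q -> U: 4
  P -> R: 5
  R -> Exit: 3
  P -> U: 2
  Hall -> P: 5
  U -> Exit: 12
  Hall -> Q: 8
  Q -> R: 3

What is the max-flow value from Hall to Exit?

9

Augment Hall→P→R→Exit: bottleneck 3, flow now 3.
Augment Hall→P→U→Exit: bottleneck 2, flow now 5.
Augment Hall→Q→U→Exit: bottleneck 4, flow now 9.
No augmenting path remains; maximum flow = 9.
In the residual graph, reachable from Hall: {Hall, P, Q, R}.
Min-cut edges: P→U (2), Q→U (4), R→Exit (3); capacity 2 + 4 + 3 = 9.
This cut is saturated, so no flow can exceed 9.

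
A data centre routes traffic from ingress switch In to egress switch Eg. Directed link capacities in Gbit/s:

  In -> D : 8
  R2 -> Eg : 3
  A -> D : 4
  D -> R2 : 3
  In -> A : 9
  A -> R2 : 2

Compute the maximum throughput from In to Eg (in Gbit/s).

Augment In→A→R2→Eg: bottleneck 2, flow now 2.
Augment In→D→R2→Eg: bottleneck 1, flow now 3.
No augmenting path remains; maximum flow = 3.
In the residual graph, reachable from In: {In, A, D, R2}.
Min-cut edges: R2→Eg (3); capacity 3 = 3.
This cut is saturated, so no flow can exceed 3.

3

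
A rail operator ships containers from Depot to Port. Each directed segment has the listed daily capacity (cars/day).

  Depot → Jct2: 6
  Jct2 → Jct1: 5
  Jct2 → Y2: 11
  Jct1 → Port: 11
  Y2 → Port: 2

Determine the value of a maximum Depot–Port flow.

6

Augment Depot→Jct2→Jct1→Port: bottleneck 5, flow now 5.
Augment Depot→Jct2→Y2→Port: bottleneck 1, flow now 6.
No augmenting path remains; maximum flow = 6.
In the residual graph, reachable from Depot: {Depot}.
Min-cut edges: Depot→Jct2 (6); capacity 6 = 6.
This cut is saturated, so no flow can exceed 6.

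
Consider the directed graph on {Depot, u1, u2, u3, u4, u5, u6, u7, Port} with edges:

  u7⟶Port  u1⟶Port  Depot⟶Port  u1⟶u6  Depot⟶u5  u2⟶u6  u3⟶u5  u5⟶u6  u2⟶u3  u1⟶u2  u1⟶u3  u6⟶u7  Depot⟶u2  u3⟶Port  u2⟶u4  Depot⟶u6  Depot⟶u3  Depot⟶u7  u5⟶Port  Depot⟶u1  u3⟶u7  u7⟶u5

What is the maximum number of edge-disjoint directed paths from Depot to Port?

5

Assign every edge capacity 1; by Menger, the answer equals the max flow.
Path Depot→Port (+1); total 1.
Path Depot→u1→Port (+1); total 2.
Path Depot→u3→Port (+1); total 3.
Path Depot→u5→Port (+1); total 4.
Path Depot→u7→Port (+1); total 5.
No residual Depot→Port path; max flow = 5.
Certifying cut of size 5: {Depot→Port, Depot→u1, u3→Port, u5→Port, u7→Port}.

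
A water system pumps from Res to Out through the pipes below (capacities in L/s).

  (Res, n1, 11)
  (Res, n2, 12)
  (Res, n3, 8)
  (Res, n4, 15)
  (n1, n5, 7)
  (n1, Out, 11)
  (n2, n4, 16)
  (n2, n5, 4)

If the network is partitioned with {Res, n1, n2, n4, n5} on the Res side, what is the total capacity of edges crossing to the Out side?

Edges leaving {Res, n1, n2, n4, n5}: Res→n3 (8), n1→Out (11).
Cut capacity = 8 + 11 = 19.

19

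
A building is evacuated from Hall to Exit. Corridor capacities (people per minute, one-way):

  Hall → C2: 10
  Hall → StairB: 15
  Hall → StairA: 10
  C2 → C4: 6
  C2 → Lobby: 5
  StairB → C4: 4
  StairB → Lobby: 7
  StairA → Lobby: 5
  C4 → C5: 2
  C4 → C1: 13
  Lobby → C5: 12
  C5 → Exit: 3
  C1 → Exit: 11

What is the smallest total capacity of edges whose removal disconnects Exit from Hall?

13

Augment Hall→C2→C4→C5→Exit: bottleneck 2, flow now 2.
Augment Hall→C2→C4→C1→Exit: bottleneck 4, flow now 6.
Augment Hall→C2→Lobby→C5→Exit: bottleneck 1, flow now 7.
Augment Hall→StairB→C4→C1→Exit: bottleneck 4, flow now 11.
Augment Hall→C2→Lobby→C5→C4→C1→Exit: bottleneck 2, flow now 13. (uses reverse residual edge)
No augmenting path remains; maximum flow = 13.
By max-flow min-cut, the minimum cut capacity equals the max flow.
In the residual graph, reachable from Hall: {Hall, C2, StairB, StairA, Lobby, C5}.
Min-cut edges: C2→C4 (6), StairB→C4 (4), C5→Exit (3); capacity 6 + 4 + 3 = 13.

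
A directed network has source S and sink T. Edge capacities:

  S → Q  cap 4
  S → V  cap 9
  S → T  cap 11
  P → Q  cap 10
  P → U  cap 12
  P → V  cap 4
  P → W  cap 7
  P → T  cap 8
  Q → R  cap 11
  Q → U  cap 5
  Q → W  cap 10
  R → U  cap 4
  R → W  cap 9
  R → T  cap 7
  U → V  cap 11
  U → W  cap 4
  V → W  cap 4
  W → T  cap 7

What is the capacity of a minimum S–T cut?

19

Augment S→T: bottleneck 11, flow now 11.
Augment S→Q→R→T: bottleneck 4, flow now 15.
Augment S→V→W→T: bottleneck 4, flow now 19.
No augmenting path remains; maximum flow = 19.
By max-flow min-cut, the minimum cut capacity equals the max flow.
In the residual graph, reachable from S: {S, V}.
Min-cut edges: S→Q (4), S→T (11), V→W (4); capacity 4 + 11 + 4 = 19.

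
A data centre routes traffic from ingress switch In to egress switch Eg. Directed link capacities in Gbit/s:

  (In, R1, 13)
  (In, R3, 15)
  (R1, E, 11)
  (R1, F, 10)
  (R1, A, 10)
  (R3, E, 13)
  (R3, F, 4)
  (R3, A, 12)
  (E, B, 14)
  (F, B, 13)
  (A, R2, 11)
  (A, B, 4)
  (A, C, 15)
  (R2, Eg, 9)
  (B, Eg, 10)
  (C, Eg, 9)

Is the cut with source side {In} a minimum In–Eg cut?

Yes — it is a minimum cut (capacity 28).

Given cut capacity: 13 + 15 = 28.
Augment In→R1→E→B→Eg: bottleneck 10, flow now 10.
Augment In→R1→A→R2→Eg: bottleneck 3, flow now 13.
Augment In→R3→A→R2→Eg: bottleneck 6, flow now 19.
Augment In→R3→A→C→Eg: bottleneck 6, flow now 25.
Augment In→R3→E→R1→A→C→Eg: bottleneck 3, flow now 28. (uses reverse residual edge)
No augmenting path remains; maximum flow = 28.
Cut capacity 28 equals the max flow, so it is a minimum cut.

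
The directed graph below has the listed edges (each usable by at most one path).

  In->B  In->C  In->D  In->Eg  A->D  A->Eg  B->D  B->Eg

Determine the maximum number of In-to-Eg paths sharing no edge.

Assign every edge capacity 1; by Menger, the answer equals the max flow.
Path In→Eg (+1); total 1.
Path In→B→Eg (+1); total 2.
No residual In→Eg path; max flow = 2.
Certifying cut of size 2: {In→B, In→Eg}.

2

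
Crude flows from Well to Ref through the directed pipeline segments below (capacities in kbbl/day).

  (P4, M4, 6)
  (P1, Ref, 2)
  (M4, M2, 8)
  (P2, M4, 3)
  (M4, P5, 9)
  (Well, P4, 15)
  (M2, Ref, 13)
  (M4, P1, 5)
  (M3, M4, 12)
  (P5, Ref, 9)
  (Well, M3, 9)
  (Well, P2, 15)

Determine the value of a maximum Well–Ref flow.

18

Augment Well→M3→M4→P1→Ref: bottleneck 2, flow now 2.
Augment Well→M3→M4→P5→Ref: bottleneck 7, flow now 9.
Augment Well→P2→M4→P5→Ref: bottleneck 2, flow now 11.
Augment Well→P2→M4→M2→Ref: bottleneck 1, flow now 12.
Augment Well→P4→M4→M2→Ref: bottleneck 6, flow now 18.
No augmenting path remains; maximum flow = 18.
In the residual graph, reachable from Well: {Well, P2, P4}.
Min-cut edges: Well→M3 (9), P2→M4 (3), P4→M4 (6); capacity 9 + 3 + 6 = 18.
This cut is saturated, so no flow can exceed 18.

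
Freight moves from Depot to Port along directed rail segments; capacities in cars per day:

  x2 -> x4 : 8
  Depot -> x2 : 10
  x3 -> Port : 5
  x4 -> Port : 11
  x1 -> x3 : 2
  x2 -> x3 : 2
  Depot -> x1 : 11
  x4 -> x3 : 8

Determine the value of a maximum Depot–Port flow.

Augment Depot→x1→x3→Port: bottleneck 2, flow now 2.
Augment Depot→x2→x3→Port: bottleneck 2, flow now 4.
Augment Depot→x2→x4→Port: bottleneck 8, flow now 12.
No augmenting path remains; maximum flow = 12.
In the residual graph, reachable from Depot: {Depot, x1}.
Min-cut edges: Depot→x2 (10), x1→x3 (2); capacity 10 + 2 = 12.
This cut is saturated, so no flow can exceed 12.

12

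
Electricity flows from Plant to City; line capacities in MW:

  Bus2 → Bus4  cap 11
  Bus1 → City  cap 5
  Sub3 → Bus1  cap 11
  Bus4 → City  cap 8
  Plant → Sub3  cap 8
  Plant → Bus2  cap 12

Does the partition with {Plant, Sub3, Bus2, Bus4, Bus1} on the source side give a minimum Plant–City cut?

Yes — it is a minimum cut (capacity 13).

Given cut capacity: 8 + 5 = 13.
Augment Plant→Sub3→Bus1→City: bottleneck 5, flow now 5.
Augment Plant→Bus2→Bus4→City: bottleneck 8, flow now 13.
No augmenting path remains; maximum flow = 13.
Cut capacity 13 equals the max flow, so it is a minimum cut.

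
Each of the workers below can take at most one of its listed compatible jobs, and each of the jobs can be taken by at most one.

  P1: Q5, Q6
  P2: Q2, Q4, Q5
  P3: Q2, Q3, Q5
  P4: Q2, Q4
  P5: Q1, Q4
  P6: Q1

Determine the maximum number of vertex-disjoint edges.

6

Unit-capacity flow: source→left, listed edges, right→sink; max matching = max flow.
Augmenting path P1→Q5 (+1); matched 1.
Augmenting path P2→Q2 (+1); matched 2.
Augmenting path P3→Q3 (+1); matched 3.
Augmenting path P4→Q4 (+1); matched 4.
Augmenting path P5→Q1 (+1); matched 5.
Augmenting path P6→Q1→P5→Q4→P4→Q2→P2→Q5→P1→Q6 (+1); matched 6.
No augmenting path remains; maximum matching = 6.
König certificate: {P1, P2, P3, P4, P5, P6} is a vertex cover of size 6 (every listed pair touches it), so no matching can be larger.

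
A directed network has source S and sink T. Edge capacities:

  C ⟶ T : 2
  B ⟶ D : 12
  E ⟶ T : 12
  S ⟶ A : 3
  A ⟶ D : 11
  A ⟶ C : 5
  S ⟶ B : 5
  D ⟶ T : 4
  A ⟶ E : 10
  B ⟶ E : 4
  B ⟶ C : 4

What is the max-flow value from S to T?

Augment S→A→C→T: bottleneck 2, flow now 2.
Augment S→A→D→T: bottleneck 1, flow now 3.
Augment S→B→D→T: bottleneck 3, flow now 6.
Augment S→B→E→T: bottleneck 2, flow now 8.
No augmenting path remains; maximum flow = 8.
In the residual graph, reachable from S: {S}.
Min-cut edges: S→A (3), S→B (5); capacity 3 + 5 = 8.
This cut is saturated, so no flow can exceed 8.

8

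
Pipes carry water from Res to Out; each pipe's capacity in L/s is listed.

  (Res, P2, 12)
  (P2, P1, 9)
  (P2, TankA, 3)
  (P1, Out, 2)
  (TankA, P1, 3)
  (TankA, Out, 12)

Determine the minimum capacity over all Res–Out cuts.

Augment Res→P2→P1→Out: bottleneck 2, flow now 2.
Augment Res→P2→TankA→Out: bottleneck 3, flow now 5.
No augmenting path remains; maximum flow = 5.
By max-flow min-cut, the minimum cut capacity equals the max flow.
In the residual graph, reachable from Res: {Res, P2, P1}.
Min-cut edges: P2→TankA (3), P1→Out (2); capacity 3 + 2 = 5.

5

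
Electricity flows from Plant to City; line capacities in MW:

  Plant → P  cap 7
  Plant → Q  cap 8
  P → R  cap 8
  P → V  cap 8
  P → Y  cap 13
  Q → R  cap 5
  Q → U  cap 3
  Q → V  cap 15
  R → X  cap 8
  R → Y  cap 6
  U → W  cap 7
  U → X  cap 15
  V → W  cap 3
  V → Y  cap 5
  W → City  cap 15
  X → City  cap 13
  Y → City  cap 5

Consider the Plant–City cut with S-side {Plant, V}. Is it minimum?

Given cut capacity: 7 + 8 + 3 + 5 = 23.
Augment Plant→P→Y→City: bottleneck 5, flow now 5.
Augment Plant→P→R→X→City: bottleneck 2, flow now 7.
Augment Plant→Q→R→X→City: bottleneck 5, flow now 12.
Augment Plant→Q→U→W→City: bottleneck 3, flow now 15.
No augmenting path remains; maximum flow = 15.
In the residual graph, reachable from Plant: {Plant}.
Min-cut edges: Plant→P (7), Plant→Q (8); capacity 7 + 8 = 15.
Cut capacity 23 exceeds the max flow 15, so it is not minimum.

No — its capacity is 23, but the minimum cut has capacity 15.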